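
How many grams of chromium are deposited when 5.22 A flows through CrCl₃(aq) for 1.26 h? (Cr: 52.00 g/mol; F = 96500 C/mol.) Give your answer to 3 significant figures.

Charge passed = 5.22 × 4536 = 23680 C
n(e⁻) = 23680 / 96500 = 0.2454 mol
Cr³⁺ + 3e⁻ → Cr, so n(Cr) = 0.2454 / 3 = 0.08180 mol
m = 0.08180 × 52.00 = 4.25 g

4.25 g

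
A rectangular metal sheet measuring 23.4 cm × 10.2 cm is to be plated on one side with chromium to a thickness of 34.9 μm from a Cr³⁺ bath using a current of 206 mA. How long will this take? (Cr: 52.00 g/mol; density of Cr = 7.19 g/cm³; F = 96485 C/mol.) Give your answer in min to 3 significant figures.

2700 min

Plated area = 23.4 × 10.2 = 238.7 cm²
Volume = 238.7 × 34.9×10⁻⁴ cm = 0.8331 cm³
m(Cr) = 0.8331 × 7.19 = 5.990 g
n(Cr) = 5.990 / 52.00 = 0.1152 mol; n(e⁻) = 3 × 0.1152 = 0.3456 mol
Q = 0.3456 × 96485 = 33350 C
t = 33350 / 0.206 = 1.619×10^5 s = 2700 min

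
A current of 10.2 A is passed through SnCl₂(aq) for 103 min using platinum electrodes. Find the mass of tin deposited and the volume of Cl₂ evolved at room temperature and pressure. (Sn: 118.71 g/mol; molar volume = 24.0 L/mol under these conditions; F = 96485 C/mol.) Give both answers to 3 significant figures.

38.8 g Sn; 7.84 L Cl₂

Q = 10.2 × 6180 = 63040 C; n(e⁻) = 63040 / 96485 = 0.6534 mol
Cathode: Sn²⁺ + 2e⁻ → Sn → n(Sn) = 0.6534/2 = 0.3267 mol → 38.8 g
Anode: 2Cl⁻ → Cl₂ + 2e⁻ → n(Cl₂) = 0.6534/2 = 0.3267 mol → 7.84 L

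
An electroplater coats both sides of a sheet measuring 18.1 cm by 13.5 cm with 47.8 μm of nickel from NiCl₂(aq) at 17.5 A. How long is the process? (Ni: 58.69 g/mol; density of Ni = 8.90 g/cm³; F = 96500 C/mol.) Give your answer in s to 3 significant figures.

Plated area = 2 × 18.1 × 13.5 = 488.7 cm²
Volume = 488.7 × 47.8×10⁻⁴ cm = 2.336 cm³
m(Ni) = 2.336 × 8.90 = 20.79 g
n(Ni) = 20.79 / 58.69 = 0.3542 mol; n(e⁻) = 2 × 0.3542 = 0.7084 mol
Q = 0.7084 × 96500 = 68360 C
t = 68360 / 17.5 = 3906 s

3910 s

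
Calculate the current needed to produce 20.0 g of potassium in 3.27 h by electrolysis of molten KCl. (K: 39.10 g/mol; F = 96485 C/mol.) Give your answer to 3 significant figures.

n(K) = 20.0 / 39.10 = 0.5115 mol
K⁺ + e⁻ → K, so n(e⁻) = 0.5115 mol
Q = 0.5115 × 96485 = 49350 C
I = Q / t = 49350 / 11772 s = 4.19 A

4.19 A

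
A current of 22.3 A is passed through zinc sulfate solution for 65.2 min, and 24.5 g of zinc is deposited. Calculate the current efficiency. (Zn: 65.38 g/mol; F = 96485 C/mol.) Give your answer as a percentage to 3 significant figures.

Q = 22.3 × 3912 = 87240 C
n(e⁻) = 87240 / 96485 = 0.9042 mol
Zn²⁺ + 2e⁻ → Zn, so theoretical n(Zn) = 0.4521 mol → 29.56 g
Efficiency = 24.5 / 29.56 = 0.8288 = 82.9%

82.9%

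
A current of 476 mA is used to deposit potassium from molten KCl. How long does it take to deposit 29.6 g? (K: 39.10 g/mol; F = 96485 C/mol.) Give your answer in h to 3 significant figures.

n(K) = 29.6 / 39.10 = 0.7570 mol
K⁺ + e⁻ → K, so n(e⁻) = 0.7570 mol
Q = 0.7570 × 96485 = 73040 C
t = Q / I = 73040 / 0.476 = 1.534×10^5 s = 42.6 h

42.6 h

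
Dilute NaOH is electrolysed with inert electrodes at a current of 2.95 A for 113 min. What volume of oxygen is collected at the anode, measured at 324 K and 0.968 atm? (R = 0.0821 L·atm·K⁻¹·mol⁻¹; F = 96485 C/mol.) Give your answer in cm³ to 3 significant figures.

Q = It = 2.95 × 6780 = 20000 C
n(e⁻) = 20000 / 96485 = 0.2073 mol
2H₂O → O₂ + 4H⁺ + 4e⁻, so n(O₂) = 0.2073 / 4 = 0.05183 mol
V = nRT/P = 0.05183 × 0.0821 × 324 / 0.968 = 1.424 L
= 1420 cm³

1420 cm³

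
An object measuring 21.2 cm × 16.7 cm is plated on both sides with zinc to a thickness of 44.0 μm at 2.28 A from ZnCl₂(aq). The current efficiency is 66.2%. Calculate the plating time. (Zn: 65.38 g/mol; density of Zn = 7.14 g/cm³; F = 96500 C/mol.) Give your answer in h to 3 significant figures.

Plated area = 2 × 21.2 × 16.7 = 708.1 cm²
Volume = 708.1 × 44.0×10⁻⁴ cm = 3.116 cm³
m(Zn) = 3.116 × 7.14 = 22.25 g
n(Zn) = 22.25 / 65.38 = 0.3403 mol; n(e⁻) = 2 × 0.3403 = 0.6806 mol
Q = 0.6806 × 96500 / 0.662 = 99210 C
t = 99210 / 2.28 = 43510 s = 12.1 h

12.1 h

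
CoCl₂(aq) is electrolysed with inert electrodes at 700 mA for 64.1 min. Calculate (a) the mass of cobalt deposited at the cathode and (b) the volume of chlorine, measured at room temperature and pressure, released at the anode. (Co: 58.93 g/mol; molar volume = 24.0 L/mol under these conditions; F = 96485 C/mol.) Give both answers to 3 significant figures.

0.822 g Co; 0.335 L Cl₂

Q = 0.700 × 3846 = 2692 C; n(e⁻) = 2692 / 96485 = 0.02790 mol
Cathode: Co²⁺ + 2e⁻ → Co → n(Co) = 0.02790/2 = 0.01395 mol → 0.822 g
Anode: 2Cl⁻ → Cl₂ + 2e⁻ → n(Cl₂) = 0.02790/2 = 0.01395 mol → 0.335 L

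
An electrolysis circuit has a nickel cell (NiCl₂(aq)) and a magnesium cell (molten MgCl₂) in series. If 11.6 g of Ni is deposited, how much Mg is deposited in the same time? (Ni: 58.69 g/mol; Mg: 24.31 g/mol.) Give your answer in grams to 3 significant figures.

4.80 g

n(Ni) = 11.6 / 58.69 = 0.1976 mol
Ni²⁺ + 2e⁻ → Ni, so n(e⁻) = 2 × 0.1976 = 0.3952 mol
The cells are in series, so the same charge (and hence the same n(e⁻) = 0.3952 mol) passes through both.
Mg²⁺ + 2e⁻ → Mg, so n(Mg) = 0.3952 / 2 = 0.1976 mol
m(Mg) = 0.1976 × 24.31 = 4.80 g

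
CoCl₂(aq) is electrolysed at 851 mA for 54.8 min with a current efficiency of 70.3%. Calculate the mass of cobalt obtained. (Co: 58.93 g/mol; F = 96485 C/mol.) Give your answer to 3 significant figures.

Q = 0.851 × 3288 = 2798 C
n(e⁻) = 2798 / 96485 = 0.02900 mol
Co²⁺ + 2e⁻ → Co, so theoretical m(Co) = 0.01450 × 58.93 = 0.8545 g
Actual mass = 70.3% × 0.8545 = 0.601 g

0.601 g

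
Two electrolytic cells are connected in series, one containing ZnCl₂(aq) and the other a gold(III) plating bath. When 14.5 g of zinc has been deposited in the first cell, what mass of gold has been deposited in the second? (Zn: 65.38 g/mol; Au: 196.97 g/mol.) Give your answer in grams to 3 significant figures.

29.1 g

n(Zn) = 14.5 / 65.38 = 0.2218 mol
Zn²⁺ + 2e⁻ → Zn, so n(e⁻) = 2 × 0.2218 = 0.4436 mol
Same current for the same time ⇒ same n(e⁻) = 0.4436 mol in both cells.
Au³⁺ + 3e⁻ → Au, so n(Au) = 0.4436 / 3 = 0.1479 mol
m(Au) = 0.1479 × 196.97 = 29.1 g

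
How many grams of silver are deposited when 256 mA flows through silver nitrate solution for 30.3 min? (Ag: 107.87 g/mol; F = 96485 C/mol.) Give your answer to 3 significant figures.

Q = 0.256 A × 1818 s = 465.4 C
n(e⁻) = 465.4 / 96485 = 0.004824 mol
Ag⁺ + e⁻ → Ag, so n(Ag) = 0.004824 mol
m = 0.004824 × 107.87 = 0.520 g

0.520 g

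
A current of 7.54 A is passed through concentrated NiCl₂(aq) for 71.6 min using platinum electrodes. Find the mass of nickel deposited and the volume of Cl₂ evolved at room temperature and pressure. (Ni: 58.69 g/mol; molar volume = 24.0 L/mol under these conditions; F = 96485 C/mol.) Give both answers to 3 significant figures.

Q = 7.54 × 4296 = 32390 C; n(e⁻) = 32390 / 96485 = 0.3357 mol
Cathode: Ni²⁺ + 2e⁻ → Ni → n(Ni) = 0.3357/2 = 0.1679 mol → 9.85 g
Anode: 2Cl⁻ → Cl₂ + 2e⁻ → n(Cl₂) = 0.3357/2 = 0.1679 mol → 4.03 L

9.85 g Ni; 4.03 L Cl₂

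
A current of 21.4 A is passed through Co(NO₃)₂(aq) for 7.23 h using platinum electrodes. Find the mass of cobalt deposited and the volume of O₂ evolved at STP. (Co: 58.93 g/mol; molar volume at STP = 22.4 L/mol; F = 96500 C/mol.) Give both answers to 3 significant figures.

170 g Co; 32.3 L O₂

Q = 21.4 × 26028 = 5.570×10^5 C; n(e⁻) = 5.570×10^5 / 96500 = 5.772 mol
Cathode: Co²⁺ + 2e⁻ → Co → n(Co) = 5.772/2 = 2.886 mol → 170 g
Anode: 2H₂O → O₂ + 4H⁺ + 4e⁻ → n(O₂) = 5.772/4 = 1.443 mol → 32.3 L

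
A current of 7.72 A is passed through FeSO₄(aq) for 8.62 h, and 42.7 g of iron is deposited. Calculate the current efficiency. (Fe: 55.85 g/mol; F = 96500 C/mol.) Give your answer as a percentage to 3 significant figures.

61.6%

Q = 7.72 × 31032 = 2.396×10^5 C
n(e⁻) = 2.396×10^5 / 96500 = 2.483 mol
Fe²⁺ + 2e⁻ → Fe, so theoretical n(Fe) = 1.242 mol → 69.37 g
Efficiency = 42.7 / 69.37 = 0.6155 = 61.6%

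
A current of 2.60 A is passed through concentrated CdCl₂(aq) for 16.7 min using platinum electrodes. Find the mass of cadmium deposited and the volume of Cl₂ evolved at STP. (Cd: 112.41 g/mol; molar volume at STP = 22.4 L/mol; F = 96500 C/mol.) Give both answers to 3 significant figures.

Q = 2.60 × 1002 = 2605 C; n(e⁻) = 2605 / 96500 = 0.02699 mol
Cathode: Cd²⁺ + 2e⁻ → Cd → n(Cd) = 0.02699/2 = 0.01350 mol → 1.52 g
Anode: 2Cl⁻ → Cl₂ + 2e⁻ → n(Cl₂) = 0.02699/2 = 0.01350 mol → 0.302 L

1.52 g Cd; 0.302 L Cl₂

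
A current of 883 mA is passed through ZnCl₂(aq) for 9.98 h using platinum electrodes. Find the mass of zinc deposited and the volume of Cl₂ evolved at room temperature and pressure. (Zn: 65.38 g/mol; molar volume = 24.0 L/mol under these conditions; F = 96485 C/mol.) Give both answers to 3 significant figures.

10.7 g Zn; 3.95 L Cl₂

Q = 0.883 × 35928 = 31720 C; n(e⁻) = 31720 / 96485 = 0.3288 mol
Cathode: Zn²⁺ + 2e⁻ → Zn → n(Zn) = 0.3288/2 = 0.1644 mol → 10.7 g
Anode: 2Cl⁻ → Cl₂ + 2e⁻ → n(Cl₂) = 0.3288/2 = 0.1644 mol → 3.95 L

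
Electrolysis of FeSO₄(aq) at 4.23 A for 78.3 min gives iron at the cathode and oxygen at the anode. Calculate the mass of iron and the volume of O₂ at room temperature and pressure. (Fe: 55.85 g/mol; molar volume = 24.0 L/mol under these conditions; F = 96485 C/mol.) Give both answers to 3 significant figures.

5.75 g Fe; 1.24 L O₂

Q = 4.23 × 4698 = 19870 C; n(e⁻) = 19870 / 96485 = 0.2059 mol
Cathode: Fe²⁺ + 2e⁻ → Fe → n(Fe) = 0.2059/2 = 0.1030 mol → 5.75 g
Anode: 2H₂O → O₂ + 4H⁺ + 4e⁻ → n(O₂) = 0.2059/4 = 0.05148 mol → 1.24 L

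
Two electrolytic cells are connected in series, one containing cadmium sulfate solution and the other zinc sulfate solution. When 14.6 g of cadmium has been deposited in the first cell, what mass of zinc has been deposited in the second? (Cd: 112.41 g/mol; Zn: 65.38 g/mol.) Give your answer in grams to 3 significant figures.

8.49 g

n(Cd) = 14.6 / 112.41 = 0.1299 mol
Cd²⁺ + 2e⁻ → Cd, so n(e⁻) = 2 × 0.1299 = 0.2598 mol
In series, the same 0.2598 mol of electrons flows through the second cell.
Zn²⁺ + 2e⁻ → Zn, so n(Zn) = 0.2598 / 2 = 0.1299 mol
m(Zn) = 0.1299 × 65.38 = 8.49 g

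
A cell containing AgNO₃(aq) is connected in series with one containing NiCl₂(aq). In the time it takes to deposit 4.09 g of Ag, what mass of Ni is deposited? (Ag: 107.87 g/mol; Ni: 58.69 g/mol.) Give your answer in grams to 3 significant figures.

n(Ag) = 4.09 / 107.87 = 0.03792 mol
Ag⁺ + e⁻ → Ag, so n(e⁻) = 0.03792 mol
In series, the same 0.03792 mol of electrons flows through the second cell.
Ni²⁺ + 2e⁻ → Ni, so n(Ni) = 0.03792 / 2 = 0.01896 mol
m(Ni) = 0.01896 × 58.69 = 1.11 g

1.11 g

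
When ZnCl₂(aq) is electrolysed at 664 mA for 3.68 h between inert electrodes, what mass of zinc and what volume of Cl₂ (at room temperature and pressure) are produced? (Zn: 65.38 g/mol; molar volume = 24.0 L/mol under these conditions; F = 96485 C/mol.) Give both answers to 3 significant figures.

Q = 0.664 × 13248 = 8797 C; n(e⁻) = 8797 / 96485 = 0.09117 mol
Cathode: Zn²⁺ + 2e⁻ → Zn → n(Zn) = 0.09117/2 = 0.04559 mol → 2.98 g
Anode: 2Cl⁻ → Cl₂ + 2e⁻ → n(Cl₂) = 0.09117/2 = 0.04559 mol → 1.09 L

2.98 g Zn; 1.09 L Cl₂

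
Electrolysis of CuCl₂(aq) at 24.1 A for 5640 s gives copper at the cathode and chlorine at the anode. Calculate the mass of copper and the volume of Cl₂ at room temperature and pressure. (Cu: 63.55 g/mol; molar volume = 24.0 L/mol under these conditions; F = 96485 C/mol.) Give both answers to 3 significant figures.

Q = 24.1 × 5640 = 1.359×10^5 C; n(e⁻) = 1.359×10^5 / 96485 = 1.409 mol
Cathode: Cu²⁺ + 2e⁻ → Cu → n(Cu) = 1.409/2 = 0.7045 mol → 44.8 g
Anode: 2Cl⁻ → Cl₂ + 2e⁻ → n(Cl₂) = 1.409/2 = 0.7045 mol → 16.9 L

44.8 g Cu; 16.9 L Cl₂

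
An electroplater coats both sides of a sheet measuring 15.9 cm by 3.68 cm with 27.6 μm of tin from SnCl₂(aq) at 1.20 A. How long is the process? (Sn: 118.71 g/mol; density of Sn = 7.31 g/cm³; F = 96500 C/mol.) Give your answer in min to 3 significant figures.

53.3 min

Plated area = 2 × 15.9 × 3.68 = 117.0 cm²
Volume = 117.0 × 27.6×10⁻⁴ cm = 0.3229 cm³
m(Sn) = 0.3229 × 7.31 = 2.360 g
n(Sn) = 2.360 / 118.71 = 0.01988 mol; n(e⁻) = 2 × 0.01988 = 0.03976 mol
Q = 0.03976 × 96500 = 3837 C
t = 3837 / 1.20 = 3198 s = 53.3 min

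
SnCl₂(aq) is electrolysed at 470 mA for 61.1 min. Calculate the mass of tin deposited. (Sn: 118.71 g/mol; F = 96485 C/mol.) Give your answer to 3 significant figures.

Q = It = 0.470 × 3666 = 1723 C
Moles of electrons = 1723 / 96485 = 0.01786 mol
Sn²⁺ + 2e⁻ → Sn, so n(Sn) = 0.01786 / 2 = 0.008930 mol
m = 0.008930 × 118.71 = 1.06 g

1.06 g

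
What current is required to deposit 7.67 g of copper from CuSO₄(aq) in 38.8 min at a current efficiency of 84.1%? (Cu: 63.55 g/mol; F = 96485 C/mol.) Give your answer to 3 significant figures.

11.9 A

n(Cu) = 7.67 / 63.55 = 0.1207 mol
Cu²⁺ + 2e⁻ → Cu, so n(e⁻) = 2 × 0.1207 = 0.2414 mol
Q = 0.2414 × 96485 / 0.841 = 27690 C
I = Q / t = 27690 / 2328 s = 11.9 A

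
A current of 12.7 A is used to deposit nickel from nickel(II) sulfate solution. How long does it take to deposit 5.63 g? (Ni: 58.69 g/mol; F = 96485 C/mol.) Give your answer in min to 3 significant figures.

24.3 min

n(Ni) = 5.63 / 58.69 = 0.09593 mol
Ni²⁺ + 2e⁻ → Ni, so n(e⁻) = 2 × 0.09593 = 0.1919 mol
Q = 0.1919 × 96485 = 18520 C
t = Q / I = 18520 / 12.7 = 1458 s = 24.3 min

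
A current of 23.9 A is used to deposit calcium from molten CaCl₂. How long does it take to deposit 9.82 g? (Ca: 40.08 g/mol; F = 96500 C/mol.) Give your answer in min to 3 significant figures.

n(Ca) = 9.82 / 40.08 = 0.2450 mol
Ca²⁺ + 2e⁻ → Ca, so n(e⁻) = 2 × 0.2450 = 0.4900 mol
Q = 0.4900 × 96500 = 47290 C
t = Q / I = 47290 / 23.9 = 1979 s = 33.0 min

33.0 min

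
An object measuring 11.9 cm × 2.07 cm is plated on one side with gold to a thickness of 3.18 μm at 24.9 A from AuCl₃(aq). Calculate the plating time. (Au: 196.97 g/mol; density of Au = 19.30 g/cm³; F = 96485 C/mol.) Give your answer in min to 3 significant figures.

0.149 min

Plated area = 11.9 × 2.07 = 24.63 cm²
Volume = 24.63 × 3.18×10⁻⁴ cm = 0.007832 cm³
m(Au) = 0.007832 × 19.30 = 0.1512 g
n(Au) = 0.1512 / 196.97 = 7.676×10^-4 mol; n(e⁻) = 3 × 7.676×10^-4 = 0.002303 mol
Q = 0.002303 × 96485 = 222.2 C
t = 222.2 / 24.9 = 8.924 s = 0.149 min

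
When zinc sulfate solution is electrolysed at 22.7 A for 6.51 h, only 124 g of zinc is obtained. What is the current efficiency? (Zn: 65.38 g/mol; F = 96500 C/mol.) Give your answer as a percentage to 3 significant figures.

Q = 22.7 × 23436 = 5.320×10^5 C
n(e⁻) = 5.320×10^5 / 96500 = 5.513 mol
Zn²⁺ + 2e⁻ → Zn, so theoretical n(Zn) = 2.757 mol → 180.3 g
Efficiency = 124 / 180.3 = 0.6877 = 68.8%

68.8%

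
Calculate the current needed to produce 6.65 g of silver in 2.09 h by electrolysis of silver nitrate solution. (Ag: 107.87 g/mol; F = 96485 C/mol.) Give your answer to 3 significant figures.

n(Ag) = 6.65 / 107.87 = 0.06165 mol
Ag⁺ + e⁻ → Ag, so n(e⁻) = 0.06165 mol
Q = 0.06165 × 96485 = 5948 C
I = Q / t = 5948 / 7524 s = 0.791 A

0.791 A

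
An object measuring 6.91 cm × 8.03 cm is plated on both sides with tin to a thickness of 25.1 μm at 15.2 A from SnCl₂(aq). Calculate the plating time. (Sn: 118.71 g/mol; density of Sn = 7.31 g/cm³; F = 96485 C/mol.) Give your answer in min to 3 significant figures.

Plated area = 2 × 6.91 × 8.03 = 111.0 cm²
Volume = 111.0 × 25.1×10⁻⁴ cm = 0.2786 cm³
m(Sn) = 0.2786 × 7.31 = 2.037 g
n(Sn) = 2.037 / 118.71 = 0.01716 mol; n(e⁻) = 2 × 0.01716 = 0.03432 mol
Q = 0.03432 × 96485 = 3311 C
t = 3311 / 15.2 = 217.8 s = 3.63 min

3.63 min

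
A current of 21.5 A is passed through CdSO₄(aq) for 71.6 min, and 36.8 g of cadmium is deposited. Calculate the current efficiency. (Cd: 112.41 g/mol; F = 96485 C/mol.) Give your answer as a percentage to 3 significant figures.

68.4%

Q = 21.5 × 4296 = 92360 C
n(e⁻) = 92360 / 96485 = 0.9572 mol
Cd²⁺ + 2e⁻ → Cd, so theoretical n(Cd) = 0.4786 mol → 53.80 g
Efficiency = 36.8 / 53.80 = 0.6840 = 68.4%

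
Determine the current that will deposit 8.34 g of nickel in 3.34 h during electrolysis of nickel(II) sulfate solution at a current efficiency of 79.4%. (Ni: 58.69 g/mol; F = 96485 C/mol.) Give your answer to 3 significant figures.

n(Ni) = 8.34 / 58.69 = 0.1421 mol
Ni²⁺ + 2e⁻ → Ni, so n(e⁻) = 2 × 0.1421 = 0.2842 mol
Q = 0.2842 × 96485 / 0.794 = 34540 C
I = Q / t = 34540 / 12024 s = 2.87 A

2.87 A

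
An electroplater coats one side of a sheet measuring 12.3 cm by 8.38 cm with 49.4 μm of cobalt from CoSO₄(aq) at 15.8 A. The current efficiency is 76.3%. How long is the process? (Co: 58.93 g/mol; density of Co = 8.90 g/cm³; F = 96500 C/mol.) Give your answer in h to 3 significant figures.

0.342 h

Plated area = 12.3 × 8.38 = 103.1 cm²
Volume = 103.1 × 49.4×10⁻⁴ cm = 0.5093 cm³
m(Co) = 0.5093 × 8.90 = 4.533 g
n(Co) = 4.533 / 58.93 = 0.07692 mol; n(e⁻) = 2 × 0.07692 = 0.1538 mol
Q = 0.1538 × 96500 / 0.763 = 19450 C
t = 19450 / 15.8 = 1231 s = 0.342 h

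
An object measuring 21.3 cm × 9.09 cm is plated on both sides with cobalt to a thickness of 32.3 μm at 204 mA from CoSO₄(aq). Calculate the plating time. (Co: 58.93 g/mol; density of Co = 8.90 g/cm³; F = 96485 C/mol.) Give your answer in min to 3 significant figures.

Plated area = 2 × 21.3 × 9.09 = 387.2 cm²
Volume = 387.2 × 32.3×10⁻⁴ cm = 1.251 cm³
m(Co) = 1.251 × 8.90 = 11.13 g
n(Co) = 11.13 / 58.93 = 0.1889 mol; n(e⁻) = 2 × 0.1889 = 0.3778 mol
Q = 0.3778 × 96485 = 36450 C
t = 36450 / 0.204 = 1.787×10^5 s = 2980 min

2980 min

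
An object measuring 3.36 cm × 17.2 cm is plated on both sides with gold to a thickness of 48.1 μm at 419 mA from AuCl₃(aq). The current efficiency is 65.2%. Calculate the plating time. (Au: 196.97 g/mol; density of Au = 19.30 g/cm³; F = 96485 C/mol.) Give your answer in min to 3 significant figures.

962 min

Plated area = 2 × 3.36 × 17.2 = 115.6 cm²
Volume = 115.6 × 48.1×10⁻⁴ cm = 0.5560 cm³
m(Au) = 0.5560 × 19.30 = 10.73 g
n(Au) = 10.73 / 196.97 = 0.05448 mol; n(e⁻) = 3 × 0.05448 = 0.1634 mol
Q = 0.1634 × 96485 / 0.652 = 24180 C
t = 24180 / 0.419 = 57710 s = 962 min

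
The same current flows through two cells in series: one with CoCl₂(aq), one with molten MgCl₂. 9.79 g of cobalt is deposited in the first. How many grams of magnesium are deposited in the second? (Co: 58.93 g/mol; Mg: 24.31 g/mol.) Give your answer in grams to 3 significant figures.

n(Co) = 9.79 / 58.93 = 0.1661 mol
Co²⁺ + 2e⁻ → Co, so n(e⁻) = 2 × 0.1661 = 0.3322 mol
Since the cells are in series, n(e⁻) in the Mg cell is also 0.3322 mol.
Mg²⁺ + 2e⁻ → Mg, so n(Mg) = 0.3322 / 2 = 0.1661 mol
m(Mg) = 0.1661 × 24.31 = 4.04 g

4.04 g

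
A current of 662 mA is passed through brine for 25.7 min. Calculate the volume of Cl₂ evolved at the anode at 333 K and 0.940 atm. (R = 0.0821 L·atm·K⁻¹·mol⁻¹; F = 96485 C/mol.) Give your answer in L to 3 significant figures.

Charge passed = 0.662 × 1542 = 1021 C
n(e⁻) = 1021 / 96485 = 0.01058 mol
2Cl⁻ → Cl₂ + 2e⁻, so n(Cl₂) = 0.01058 / 2 = 0.005290 mol
V = nRT/P = 0.005290 × 0.0821 × 333 / 0.940 = 0.1539 L

0.154 L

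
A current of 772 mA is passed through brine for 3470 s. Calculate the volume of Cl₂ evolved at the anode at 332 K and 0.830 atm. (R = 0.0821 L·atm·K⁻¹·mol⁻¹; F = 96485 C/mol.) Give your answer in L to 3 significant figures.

Q = It = 0.772 × 3470 = 2679 C
Moles of electrons = 2679 / 96485 = 0.02777 mol
2Cl⁻ → Cl₂ + 2e⁻, so n(Cl₂) = 0.02777 / 2 = 0.01389 mol
V = nRT/P = 0.01389 × 0.0821 × 332 / 0.830 = 0.4561 L

0.456 L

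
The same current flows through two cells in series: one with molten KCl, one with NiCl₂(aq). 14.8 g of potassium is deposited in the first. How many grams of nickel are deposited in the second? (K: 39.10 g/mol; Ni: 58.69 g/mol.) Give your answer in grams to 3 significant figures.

11.1 g

n(K) = 14.8 / 39.10 = 0.3785 mol
K⁺ + e⁻ → K, so n(e⁻) = 0.3785 mol
In series, the same 0.3785 mol of electrons flows through the second cell.
Ni²⁺ + 2e⁻ → Ni, so n(Ni) = 0.3785 / 2 = 0.1893 mol
m(Ni) = 0.1893 × 58.69 = 11.1 g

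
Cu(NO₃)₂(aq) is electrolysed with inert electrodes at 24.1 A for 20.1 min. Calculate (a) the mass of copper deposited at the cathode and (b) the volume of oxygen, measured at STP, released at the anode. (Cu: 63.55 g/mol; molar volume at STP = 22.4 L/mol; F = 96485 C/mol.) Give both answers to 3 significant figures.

Q = 24.1 × 1206 = 29060 C; n(e⁻) = 29060 / 96485 = 0.3012 mol
Cathode: Cu²⁺ + 2e⁻ → Cu → n(Cu) = 0.3012/2 = 0.1506 mol → 9.57 g
Anode: 2H₂O → O₂ + 4H⁺ + 4e⁻ → n(O₂) = 0.3012/4 = 0.07530 mol → 1.69 L

9.57 g Cu; 1.69 L O₂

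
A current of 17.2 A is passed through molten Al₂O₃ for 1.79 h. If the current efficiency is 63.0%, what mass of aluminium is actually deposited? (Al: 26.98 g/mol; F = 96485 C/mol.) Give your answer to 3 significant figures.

6.51 g

Q = 17.2 × 6444 = 1.108×10^5 C
n(e⁻) = 1.108×10^5 / 96485 = 1.148 mol
Al³⁺ + 3e⁻ → Al, so theoretical m(Al) = 0.3827 × 26.98 = 10.33 g
Actual mass = 63.0% × 10.33 = 6.51 g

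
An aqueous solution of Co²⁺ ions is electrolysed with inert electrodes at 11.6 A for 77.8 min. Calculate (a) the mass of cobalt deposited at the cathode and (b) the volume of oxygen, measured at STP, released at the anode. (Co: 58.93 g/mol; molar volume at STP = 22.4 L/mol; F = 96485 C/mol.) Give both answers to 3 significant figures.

Q = 11.6 × 4668 = 54150 C; n(e⁻) = 54150 / 96485 = 0.5612 mol
Cathode: Co²⁺ + 2e⁻ → Co → n(Co) = 0.5612/2 = 0.2806 mol → 16.5 g
Anode: 2H₂O → O₂ + 4H⁺ + 4e⁻ → n(O₂) = 0.5612/4 = 0.1403 mol → 3.14 L

16.5 g Co; 3.14 L O₂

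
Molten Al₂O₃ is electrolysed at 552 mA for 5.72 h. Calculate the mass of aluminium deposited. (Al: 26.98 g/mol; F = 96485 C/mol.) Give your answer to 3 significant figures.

1.06 g

Q = It = 0.552 × 20592 = 11370 C
Moles of electrons = 11370 / 96485 = 0.1178 mol
Al³⁺ + 3e⁻ → Al, so n(Al) = 0.1178 / 3 = 0.03927 mol
m = 0.03927 × 26.98 = 1.06 g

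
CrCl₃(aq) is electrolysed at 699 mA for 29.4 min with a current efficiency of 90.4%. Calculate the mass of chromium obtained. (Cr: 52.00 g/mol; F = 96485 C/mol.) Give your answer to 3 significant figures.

0.200 g

Q = 0.699 × 1764 = 1233 C
n(e⁻) = 1233 / 96485 = 0.01278 mol
Cr³⁺ + 3e⁻ → Cr, so theoretical m(Cr) = 0.004260 × 52.00 = 0.2215 g
Actual mass = 90.4% × 0.2215 = 0.200 g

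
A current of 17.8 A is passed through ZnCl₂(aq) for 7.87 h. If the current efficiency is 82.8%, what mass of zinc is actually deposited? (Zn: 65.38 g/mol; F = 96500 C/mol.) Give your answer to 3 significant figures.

Q = 17.8 × 28332 = 5.043×10^5 C
n(e⁻) = 5.043×10^5 / 96500 = 5.226 mol
Zn²⁺ + 2e⁻ → Zn, so theoretical m(Zn) = 2.613 × 65.38 = 170.8 g
Actual mass = 82.8% × 170.8 = 141 g

141 g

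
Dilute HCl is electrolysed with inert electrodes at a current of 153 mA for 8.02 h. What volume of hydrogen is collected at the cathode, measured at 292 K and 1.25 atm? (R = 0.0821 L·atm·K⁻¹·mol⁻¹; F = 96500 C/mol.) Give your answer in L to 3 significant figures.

Charge passed = 0.153 × 28872 = 4417 C
n(e⁻) = 4417 / 96500 = 0.04577 mol
2H⁺ + 2e⁻ → H₂, so n(H₂) = 0.04577 / 2 = 0.02289 mol
V = nRT/P = 0.02289 × 0.0821 × 292 / 1.25 = 0.4390 L

0.439 L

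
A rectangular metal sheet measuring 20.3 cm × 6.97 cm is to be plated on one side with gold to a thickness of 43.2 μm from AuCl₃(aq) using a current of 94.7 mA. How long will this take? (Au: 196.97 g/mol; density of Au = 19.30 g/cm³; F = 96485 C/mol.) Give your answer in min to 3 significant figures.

Plated area = 20.3 × 6.97 = 141.5 cm²
Volume = 141.5 × 43.2×10⁻⁴ cm = 0.6113 cm³
m(Au) = 0.6113 × 19.30 = 11.80 g
n(Au) = 11.80 / 196.97 = 0.05991 mol; n(e⁻) = 3 × 0.05991 = 0.1797 mol
Q = 0.1797 × 96485 = 17340 C
t = 17340 / 0.0947 = 1.831×10^5 s = 3050 min

3050 min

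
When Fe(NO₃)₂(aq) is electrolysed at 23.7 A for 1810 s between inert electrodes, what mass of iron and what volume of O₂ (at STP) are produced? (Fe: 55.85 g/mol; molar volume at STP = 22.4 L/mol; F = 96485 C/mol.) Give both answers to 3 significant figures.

Q = 23.7 × 1810 = 42900 C; n(e⁻) = 42900 / 96485 = 0.4446 mol
Cathode: Fe²⁺ + 2e⁻ → Fe → n(Fe) = 0.4446/2 = 0.2223 mol → 12.4 g
Anode: 2H₂O → O₂ + 4H⁺ + 4e⁻ → n(O₂) = 0.4446/4 = 0.1112 mol → 2.49 L

12.4 g Fe; 2.49 L O₂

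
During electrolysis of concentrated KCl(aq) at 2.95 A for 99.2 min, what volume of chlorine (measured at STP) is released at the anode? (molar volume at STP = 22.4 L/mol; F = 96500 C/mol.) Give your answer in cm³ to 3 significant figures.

2040 cm³

Charge passed = 2.95 × 5952 = 17560 C
n(e⁻) = 17560 / 96500 = 0.1820 mol
2Cl⁻ → Cl₂ + 2e⁻, so n(Cl₂) = 0.1820 / 2 = 0.09100 mol
V = 0.09100 × 22.4 = 2.038 L
= 2040 cm³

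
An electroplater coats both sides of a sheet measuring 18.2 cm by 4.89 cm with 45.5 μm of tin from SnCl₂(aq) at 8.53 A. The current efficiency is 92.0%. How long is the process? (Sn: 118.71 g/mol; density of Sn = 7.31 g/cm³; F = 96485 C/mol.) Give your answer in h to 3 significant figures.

Plated area = 2 × 18.2 × 4.89 = 178.0 cm²
Volume = 178.0 × 45.5×10⁻⁴ cm = 0.8099 cm³
m(Sn) = 0.8099 × 7.31 = 5.920 g
n(Sn) = 5.920 / 118.71 = 0.04987 mol; n(e⁻) = 2 × 0.04987 = 0.09974 mol
Q = 0.09974 × 96485 / 0.920 = 10460 C
t = 10460 / 8.53 = 1226 s = 0.341 h

0.341 h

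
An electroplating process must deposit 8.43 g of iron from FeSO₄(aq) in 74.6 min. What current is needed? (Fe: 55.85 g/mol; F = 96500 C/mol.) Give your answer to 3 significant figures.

6.51 A

n(Fe) = 8.43 / 55.85 = 0.1509 mol
Fe²⁺ + 2e⁻ → Fe, so n(e⁻) = 2 × 0.1509 = 0.3018 mol
Q = 0.3018 × 96500 = 29120 C
I = Q / t = 29120 / 4476 s = 6.51 A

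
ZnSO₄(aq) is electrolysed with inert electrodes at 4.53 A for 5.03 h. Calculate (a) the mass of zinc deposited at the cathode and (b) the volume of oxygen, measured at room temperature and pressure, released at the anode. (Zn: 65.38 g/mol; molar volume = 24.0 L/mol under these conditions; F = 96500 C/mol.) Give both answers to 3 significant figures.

27.8 g Zn; 5.10 L O₂

Q = 4.53 × 18108 = 82030 C; n(e⁻) = 82030 / 96500 = 0.8501 mol
Cathode: Zn²⁺ + 2e⁻ → Zn → n(Zn) = 0.8501/2 = 0.4251 mol → 27.8 g
Anode: 2H₂O → O₂ + 4H⁺ + 4e⁻ → n(O₂) = 0.8501/4 = 0.2125 mol → 5.10 L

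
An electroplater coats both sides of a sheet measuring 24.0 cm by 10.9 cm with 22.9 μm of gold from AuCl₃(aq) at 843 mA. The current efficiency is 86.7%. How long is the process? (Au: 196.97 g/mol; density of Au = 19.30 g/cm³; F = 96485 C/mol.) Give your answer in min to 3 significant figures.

Plated area = 2 × 24.0 × 10.9 = 523.2 cm²
Volume = 523.2 × 22.9×10⁻⁴ cm = 1.198 cm³
m(Au) = 1.198 × 19.30 = 23.12 g
n(Au) = 23.12 / 196.97 = 0.1174 mol; n(e⁻) = 3 × 0.1174 = 0.3522 mol
Q = 0.3522 × 96485 / 0.867 = 39190 C
t = 39190 / 0.843 = 46490 s = 775 min

775 min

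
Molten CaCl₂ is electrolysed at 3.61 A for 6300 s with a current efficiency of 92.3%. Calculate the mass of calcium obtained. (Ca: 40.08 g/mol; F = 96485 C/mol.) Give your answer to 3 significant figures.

Q = 3.61 × 6300 = 22740 C
n(e⁻) = 22740 / 96485 = 0.2357 mol
Ca²⁺ + 2e⁻ → Ca, so theoretical m(Ca) = 0.1179 × 40.08 = 4.725 g
Actual mass = 92.3% × 4.725 = 4.36 g

4.36 g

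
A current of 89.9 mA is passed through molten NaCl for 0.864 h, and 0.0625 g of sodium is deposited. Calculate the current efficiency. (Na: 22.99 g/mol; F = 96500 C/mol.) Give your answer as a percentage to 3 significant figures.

93.8%

Q = 0.0899 × 3110.4 = 279.6 C
n(e⁻) = 279.6 / 96500 = 0.002897 mol
Na⁺ + e⁻ → Na, so theoretical n(Na) = 0.002897 mol → 0.06660 g
Efficiency = 0.0625 / 0.06660 = 0.9384 = 93.8%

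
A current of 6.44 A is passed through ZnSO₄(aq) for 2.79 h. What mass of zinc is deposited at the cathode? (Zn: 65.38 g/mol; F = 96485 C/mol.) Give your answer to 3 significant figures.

Charge passed = 6.44 × 10044 = 64680 C
n(e⁻) = Q/F = 64680/96485 = 0.6704 mol
Zn²⁺ + 2e⁻ → Zn, so n(Zn) = 0.6704 / 2 = 0.3352 mol
m = 0.3352 × 65.38 = 21.9 g

21.9 g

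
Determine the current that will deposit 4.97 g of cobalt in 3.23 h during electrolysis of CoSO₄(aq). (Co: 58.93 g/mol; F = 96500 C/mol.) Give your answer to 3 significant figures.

1.40 A

n(Co) = 4.97 / 58.93 = 0.08434 mol
Co²⁺ + 2e⁻ → Co, so n(e⁻) = 2 × 0.08434 = 0.1687 mol
Q = 0.1687 × 96500 = 16280 C
I = Q / t = 16280 / 11628 s = 1.40 A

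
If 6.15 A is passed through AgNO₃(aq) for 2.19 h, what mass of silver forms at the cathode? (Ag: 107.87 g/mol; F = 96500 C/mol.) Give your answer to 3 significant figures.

Q = It = 6.15 × 7884 = 48490 C
Moles of electrons = 48490 / 96500 = 0.5025 mol
Ag⁺ + e⁻ → Ag, so n(Ag) = 0.5025 mol
m = 0.5025 × 107.87 = 54.2 g

54.2 g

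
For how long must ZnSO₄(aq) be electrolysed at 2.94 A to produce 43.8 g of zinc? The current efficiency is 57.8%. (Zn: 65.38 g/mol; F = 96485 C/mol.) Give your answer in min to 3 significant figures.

1270 min

n(Zn) = 43.8 / 65.38 = 0.6699 mol
Zn²⁺ + 2e⁻ → Zn, so n(e⁻) = 2 × 0.6699 = 1.340 mol
Q = 1.340 × 96485 / 0.578 = 2.237×10^5 C
t = Q / I = 2.237×10^5 / 2.94 = 76090 s = 1270 min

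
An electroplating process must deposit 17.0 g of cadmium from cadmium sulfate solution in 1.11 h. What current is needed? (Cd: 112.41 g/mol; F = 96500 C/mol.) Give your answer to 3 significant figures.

7.30 A

n(Cd) = 17.0 / 112.41 = 0.1512 mol
Cd²⁺ + 2e⁻ → Cd, so n(e⁻) = 2 × 0.1512 = 0.3024 mol
Q = 0.3024 × 96500 = 29180 C
I = Q / t = 29180 / 3996 s = 7.30 A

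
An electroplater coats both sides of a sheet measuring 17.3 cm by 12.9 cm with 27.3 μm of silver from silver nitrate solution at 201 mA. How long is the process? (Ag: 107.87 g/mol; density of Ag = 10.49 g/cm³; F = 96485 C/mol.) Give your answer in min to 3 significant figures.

948 min

Plated area = 2 × 17.3 × 12.9 = 446.3 cm²
Volume = 446.3 × 27.3×10⁻⁴ cm = 1.218 cm³
m(Ag) = 1.218 × 10.49 = 12.78 g
n(Ag) = 12.78 / 107.87 = 0.1185 mol; n(e⁻) = 0.1185 mol
Q = 0.1185 × 96485 = 11430 C
t = 11430 / 0.201 = 56870 s = 948 min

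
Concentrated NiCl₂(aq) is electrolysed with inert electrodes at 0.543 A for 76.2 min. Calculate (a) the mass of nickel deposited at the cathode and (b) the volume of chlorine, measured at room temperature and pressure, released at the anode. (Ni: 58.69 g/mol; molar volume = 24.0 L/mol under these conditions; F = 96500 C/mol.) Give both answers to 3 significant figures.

Q = 0.543 × 4572 = 2483 C; n(e⁻) = 2483 / 96500 = 0.02573 mol
Cathode: Ni²⁺ + 2e⁻ → Ni → n(Ni) = 0.02573/2 = 0.01287 mol → 0.755 g
Anode: 2Cl⁻ → Cl₂ + 2e⁻ → n(Cl₂) = 0.02573/2 = 0.01287 mol → 0.309 L

0.755 g Ni; 0.309 L Cl₂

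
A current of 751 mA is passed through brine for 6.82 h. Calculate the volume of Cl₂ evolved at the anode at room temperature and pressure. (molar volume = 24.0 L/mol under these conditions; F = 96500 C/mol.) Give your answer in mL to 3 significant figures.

Q = It = 0.751 × 24552 = 18440 C
Moles of electrons = 18440 / 96500 = 0.1911 mol
2Cl⁻ → Cl₂ + 2e⁻, so n(Cl₂) = 0.1911 / 2 = 0.09555 mol
V = 0.09555 × 24.0 = 2.293 L
= 2290 mL

2290 mL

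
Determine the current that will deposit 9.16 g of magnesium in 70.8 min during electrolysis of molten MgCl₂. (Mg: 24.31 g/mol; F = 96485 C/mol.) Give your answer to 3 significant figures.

n(Mg) = 9.16 / 24.31 = 0.3768 mol
Mg²⁺ + 2e⁻ → Mg, so n(e⁻) = 2 × 0.3768 = 0.7536 mol
Q = 0.7536 × 96485 = 72710 C
I = Q / t = 72710 / 4248 s = 17.1 A

17.1 A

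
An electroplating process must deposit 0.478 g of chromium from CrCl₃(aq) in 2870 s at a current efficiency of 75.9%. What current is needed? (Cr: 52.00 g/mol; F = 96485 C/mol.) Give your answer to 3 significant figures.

1.22 A

n(Cr) = 0.478 / 52.00 = 0.009192 mol
Cr³⁺ + 3e⁻ → Cr, so n(e⁻) = 3 × 0.009192 = 0.02758 mol
Q = 0.02758 × 96485 / 0.759 = 3506 C
I = Q / t = 3506 / 2870 s = 1.22 A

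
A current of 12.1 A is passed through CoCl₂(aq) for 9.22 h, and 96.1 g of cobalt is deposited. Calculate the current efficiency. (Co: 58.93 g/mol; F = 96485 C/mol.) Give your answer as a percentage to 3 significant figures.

Q = 12.1 × 33192 = 4.016×10^5 C
n(e⁻) = 4.016×10^5 / 96485 = 4.162 mol
Co²⁺ + 2e⁻ → Co, so theoretical n(Co) = 2.081 mol → 122.6 g
Efficiency = 96.1 / 122.6 = 0.7838 = 78.4%

78.4%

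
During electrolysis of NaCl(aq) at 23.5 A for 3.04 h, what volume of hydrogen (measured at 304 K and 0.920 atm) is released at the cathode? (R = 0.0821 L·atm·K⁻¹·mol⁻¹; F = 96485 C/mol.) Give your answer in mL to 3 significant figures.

Charge passed = 23.5 × 10944 = 2.572×10^5 C
Moles of electrons = 2.572×10^5 / 96485 = 2.666 mol
2H⁺ + 2e⁻ → H₂, so n(H₂) = 2.666 / 2 = 1.333 mol
V = nRT/P = 1.333 × 0.0821 × 304 / 0.920 = 36.16 L
= 36200 mL

36200 mL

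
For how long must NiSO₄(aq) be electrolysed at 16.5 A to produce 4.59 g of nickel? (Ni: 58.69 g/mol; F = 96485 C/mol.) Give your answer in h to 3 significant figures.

0.254 h

n(Ni) = 4.59 / 58.69 = 0.07821 mol
Ni²⁺ + 2e⁻ → Ni, so n(e⁻) = 2 × 0.07821 = 0.1564 mol
Q = 0.1564 × 96485 = 15090 C
t = Q / I = 15090 / 16.5 = 914.5 s = 0.254 h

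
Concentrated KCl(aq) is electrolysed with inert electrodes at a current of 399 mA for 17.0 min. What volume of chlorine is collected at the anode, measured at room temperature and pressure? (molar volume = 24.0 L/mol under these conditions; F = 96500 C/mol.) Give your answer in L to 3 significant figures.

Q = It = 0.399 × 1020 = 407.0 C
Moles of electrons = 407.0 / 96500 = 0.004218 mol
2Cl⁻ → Cl₂ + 2e⁻, so n(Cl₂) = 0.004218 / 2 = 0.002109 mol
V = 0.002109 × 24.0 = 0.05062 L

0.0506 L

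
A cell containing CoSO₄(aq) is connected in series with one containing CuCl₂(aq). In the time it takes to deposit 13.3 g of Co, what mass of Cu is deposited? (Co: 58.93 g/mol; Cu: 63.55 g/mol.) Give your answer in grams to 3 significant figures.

14.3 g

n(Co) = 13.3 / 58.93 = 0.2257 mol
Co²⁺ + 2e⁻ → Co, so n(e⁻) = 2 × 0.2257 = 0.4514 mol
Same current for the same time ⇒ same n(e⁻) = 0.4514 mol in both cells.
Cu²⁺ + 2e⁻ → Cu, so n(Cu) = 0.4514 / 2 = 0.2257 mol
m(Cu) = 0.2257 × 63.55 = 14.3 g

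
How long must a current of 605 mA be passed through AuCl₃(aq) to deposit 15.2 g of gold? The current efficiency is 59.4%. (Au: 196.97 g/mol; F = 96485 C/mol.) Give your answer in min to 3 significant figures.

1040 min

n(Au) = 15.2 / 196.97 = 0.07717 mol
Au³⁺ + 3e⁻ → Au, so n(e⁻) = 3 × 0.07717 = 0.2315 mol
Q = 0.2315 × 96485 / 0.594 = 37600 C
t = Q / I = 37600 / 0.605 = 62150 s = 1040 min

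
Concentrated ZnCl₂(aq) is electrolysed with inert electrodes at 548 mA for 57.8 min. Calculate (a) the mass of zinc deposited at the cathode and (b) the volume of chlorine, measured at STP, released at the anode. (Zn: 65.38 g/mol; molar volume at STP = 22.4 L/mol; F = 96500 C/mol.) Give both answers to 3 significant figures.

0.644 g Zn; 0.221 L Cl₂

Q = 0.548 × 3468 = 1900 C; n(e⁻) = 1900 / 96500 = 0.01969 mol
Cathode: Zn²⁺ + 2e⁻ → Zn → n(Zn) = 0.01969/2 = 0.009845 mol → 0.644 g
Anode: 2Cl⁻ → Cl₂ + 2e⁻ → n(Cl₂) = 0.01969/2 = 0.009845 mol → 0.221 L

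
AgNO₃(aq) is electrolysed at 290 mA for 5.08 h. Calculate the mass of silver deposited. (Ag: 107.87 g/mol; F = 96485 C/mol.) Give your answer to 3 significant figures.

5.93 g

Q = It = 0.290 × 18288 = 5304 C
Moles of electrons = 5304 / 96485 = 0.05497 mol
Ag⁺ + e⁻ → Ag, so n(Ag) = 0.05497 mol
m = 0.05497 × 107.87 = 5.93 g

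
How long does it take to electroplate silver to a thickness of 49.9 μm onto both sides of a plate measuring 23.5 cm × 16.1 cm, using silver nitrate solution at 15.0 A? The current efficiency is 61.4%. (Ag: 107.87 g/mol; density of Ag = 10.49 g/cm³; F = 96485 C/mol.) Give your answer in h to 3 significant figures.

1.07 h

Plated area = 2 × 23.5 × 16.1 = 756.7 cm²
Volume = 756.7 × 49.9×10⁻⁴ cm = 3.776 cm³
m(Ag) = 3.776 × 10.49 = 39.61 g
n(Ag) = 39.61 / 107.87 = 0.3672 mol; n(e⁻) = 0.3672 mol
Q = 0.3672 × 96485 / 0.614 = 57700 C
t = 57700 / 15.0 = 3847 s = 1.07 h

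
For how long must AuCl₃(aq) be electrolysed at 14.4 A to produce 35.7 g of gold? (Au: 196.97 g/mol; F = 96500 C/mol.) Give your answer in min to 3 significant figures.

60.7 min

n(Au) = 35.7 / 196.97 = 0.1812 mol
Au³⁺ + 3e⁻ → Au, so n(e⁻) = 3 × 0.1812 = 0.5436 mol
Q = 0.5436 × 96500 = 52460 C
t = Q / I = 52460 / 14.4 = 3643 s = 60.7 min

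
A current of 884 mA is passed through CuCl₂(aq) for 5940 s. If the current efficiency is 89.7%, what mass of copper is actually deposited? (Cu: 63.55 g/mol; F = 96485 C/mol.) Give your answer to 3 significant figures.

Q = 0.884 × 5940 = 5251 C
n(e⁻) = 5251 / 96485 = 0.05442 mol
Cu²⁺ + 2e⁻ → Cu, so theoretical m(Cu) = 0.02721 × 63.55 = 1.729 g
Actual mass = 89.7% × 1.729 = 1.55 g

1.55 g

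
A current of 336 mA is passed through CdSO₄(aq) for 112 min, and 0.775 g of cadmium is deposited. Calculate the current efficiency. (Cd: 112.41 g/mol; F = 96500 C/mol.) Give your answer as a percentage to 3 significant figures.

Q = 0.336 × 6720 = 2258 C
n(e⁻) = 2258 / 96500 = 0.02340 mol
Cd²⁺ + 2e⁻ → Cd, so theoretical n(Cd) = 0.01170 mol → 1.315 g
Efficiency = 0.775 / 1.315 = 0.5894 = 58.9%

58.9%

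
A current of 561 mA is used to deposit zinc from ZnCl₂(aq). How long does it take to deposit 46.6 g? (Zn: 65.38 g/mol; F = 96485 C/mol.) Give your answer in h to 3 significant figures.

68.1 h

n(Zn) = 46.6 / 65.38 = 0.7128 mol
Zn²⁺ + 2e⁻ → Zn, so n(e⁻) = 2 × 0.7128 = 1.426 mol
Q = 1.426 × 96485 = 1.376×10^5 C
t = Q / I = 1.376×10^5 / 0.561 = 2.453×10^5 s = 68.1 h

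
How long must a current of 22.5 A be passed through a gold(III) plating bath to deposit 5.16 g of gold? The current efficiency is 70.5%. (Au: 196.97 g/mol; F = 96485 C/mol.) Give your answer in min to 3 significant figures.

n(Au) = 5.16 / 196.97 = 0.02620 mol
Au³⁺ + 3e⁻ → Au, so n(e⁻) = 3 × 0.02620 = 0.07860 mol
Q = 0.07860 × 96485 / 0.705 = 10760 C
t = Q / I = 10760 / 22.5 = 478.2 s = 7.97 min

7.97 min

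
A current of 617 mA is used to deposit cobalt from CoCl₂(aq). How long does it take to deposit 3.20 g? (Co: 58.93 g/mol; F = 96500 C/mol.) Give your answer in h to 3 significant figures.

4.72 h

n(Co) = 3.20 / 58.93 = 0.05430 mol
Co²⁺ + 2e⁻ → Co, so n(e⁻) = 2 × 0.05430 = 0.1086 mol
Q = 0.1086 × 96500 = 10480 C
t = Q / I = 10480 / 0.617 = 16990 s = 4.72 h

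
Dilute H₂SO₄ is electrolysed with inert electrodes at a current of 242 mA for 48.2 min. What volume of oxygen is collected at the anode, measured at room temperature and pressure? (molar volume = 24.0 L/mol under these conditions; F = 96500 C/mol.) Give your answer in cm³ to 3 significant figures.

Charge passed = 0.242 × 2892 = 699.9 C
Moles of electrons = 699.9 / 96500 = 0.007253 mol
2H₂O → O₂ + 4H⁺ + 4e⁻, so n(O₂) = 0.007253 / 4 = 0.001813 mol
V = 0.001813 × 24.0 = 0.04351 L
= 43.5 cm³

43.5 cm³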